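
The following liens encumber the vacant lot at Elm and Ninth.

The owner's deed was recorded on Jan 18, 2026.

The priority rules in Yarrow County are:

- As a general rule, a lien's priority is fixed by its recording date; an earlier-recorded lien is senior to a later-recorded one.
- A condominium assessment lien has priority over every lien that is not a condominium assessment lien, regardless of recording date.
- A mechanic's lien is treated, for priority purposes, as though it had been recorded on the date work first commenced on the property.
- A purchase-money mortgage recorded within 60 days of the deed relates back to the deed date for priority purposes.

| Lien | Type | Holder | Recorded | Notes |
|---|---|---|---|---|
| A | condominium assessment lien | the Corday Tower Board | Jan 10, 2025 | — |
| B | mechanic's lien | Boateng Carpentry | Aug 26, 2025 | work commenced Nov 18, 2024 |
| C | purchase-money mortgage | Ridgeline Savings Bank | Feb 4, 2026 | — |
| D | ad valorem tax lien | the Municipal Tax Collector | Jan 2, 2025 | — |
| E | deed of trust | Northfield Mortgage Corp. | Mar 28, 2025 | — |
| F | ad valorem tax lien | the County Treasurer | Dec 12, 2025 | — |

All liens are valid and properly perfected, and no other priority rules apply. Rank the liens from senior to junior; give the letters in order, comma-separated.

A, B, D, E, F, C

Effective dates after the stated exceptions: B is treated as recorded Nov 18, 2024, the work-commencement date; C's effective date is the deed date, Jan 18, 2026.
As a condominium assessment lien, A is senior to every other lien.
Ordering the rest by effective date: B (Nov 18, 2024), D (Jan 2, 2025), E (Mar 28, 2025), F (Dec 12, 2025), C (Jan 18, 2026).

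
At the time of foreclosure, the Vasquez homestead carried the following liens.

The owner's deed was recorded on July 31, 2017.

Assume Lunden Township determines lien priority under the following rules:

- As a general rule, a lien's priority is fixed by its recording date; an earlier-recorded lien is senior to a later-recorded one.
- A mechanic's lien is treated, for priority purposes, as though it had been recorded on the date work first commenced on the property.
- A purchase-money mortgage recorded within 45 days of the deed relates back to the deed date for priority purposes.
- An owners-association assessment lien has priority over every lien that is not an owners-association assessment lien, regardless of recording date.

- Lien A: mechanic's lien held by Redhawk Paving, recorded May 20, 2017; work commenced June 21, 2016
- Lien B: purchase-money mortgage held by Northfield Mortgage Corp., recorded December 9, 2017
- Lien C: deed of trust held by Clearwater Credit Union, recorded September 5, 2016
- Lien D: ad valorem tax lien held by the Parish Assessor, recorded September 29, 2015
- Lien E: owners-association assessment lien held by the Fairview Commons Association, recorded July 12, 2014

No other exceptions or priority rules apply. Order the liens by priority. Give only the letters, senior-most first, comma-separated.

Effective dates: A's effective date is June 21, 2016, when work began; B missed the 45-day window (131 days after the deed), so its recording date stands.
As an owners-association assessment lien, E is senior to every other lien.
Remaining liens by effective date: D (September 29, 2015), A (June 21, 2016), C (September 5, 2016), B (December 9, 2017).

E, D, A, C, B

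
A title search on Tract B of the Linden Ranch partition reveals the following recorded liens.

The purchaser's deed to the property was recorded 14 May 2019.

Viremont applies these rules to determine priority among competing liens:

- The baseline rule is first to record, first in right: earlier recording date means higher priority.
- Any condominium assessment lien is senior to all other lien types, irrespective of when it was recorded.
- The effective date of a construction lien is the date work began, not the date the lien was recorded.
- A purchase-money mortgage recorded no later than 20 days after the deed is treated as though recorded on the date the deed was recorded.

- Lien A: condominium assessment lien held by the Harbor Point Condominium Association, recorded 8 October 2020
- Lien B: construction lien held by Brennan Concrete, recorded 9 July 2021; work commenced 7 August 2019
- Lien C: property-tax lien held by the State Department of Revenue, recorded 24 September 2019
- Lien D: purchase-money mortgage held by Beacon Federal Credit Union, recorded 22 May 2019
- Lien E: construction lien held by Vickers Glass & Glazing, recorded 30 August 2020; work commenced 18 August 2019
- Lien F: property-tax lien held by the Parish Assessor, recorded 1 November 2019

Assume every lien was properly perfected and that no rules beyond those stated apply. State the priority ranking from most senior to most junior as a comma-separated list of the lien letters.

A, D, B, E, C, F

First, effective dates: B relates back to 7 August 2019 (work commenced); D relates back to the deed date 14 May 2019; E relates back to 18 August 2019 (work commenced).
A is a condominium assessment lien and takes priority over every other lien.
Remaining liens by effective date: D (14 May 2019), B (7 August 2019), E (18 August 2019), C (24 September 2019), F (1 November 2019).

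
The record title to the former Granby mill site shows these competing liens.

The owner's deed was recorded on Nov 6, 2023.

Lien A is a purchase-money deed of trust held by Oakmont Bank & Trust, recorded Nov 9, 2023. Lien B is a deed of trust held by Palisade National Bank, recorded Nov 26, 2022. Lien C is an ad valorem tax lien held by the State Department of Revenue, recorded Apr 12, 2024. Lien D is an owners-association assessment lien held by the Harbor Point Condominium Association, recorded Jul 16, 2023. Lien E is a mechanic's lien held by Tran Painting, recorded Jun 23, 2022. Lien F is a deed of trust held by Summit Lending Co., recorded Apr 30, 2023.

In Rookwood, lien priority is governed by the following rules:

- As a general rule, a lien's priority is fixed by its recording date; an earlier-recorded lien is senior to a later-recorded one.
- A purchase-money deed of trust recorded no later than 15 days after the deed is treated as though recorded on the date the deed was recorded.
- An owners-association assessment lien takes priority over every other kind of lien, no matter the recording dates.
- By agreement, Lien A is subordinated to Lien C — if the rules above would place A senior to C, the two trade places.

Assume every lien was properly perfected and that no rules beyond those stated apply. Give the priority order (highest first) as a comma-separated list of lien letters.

D, E, B, F, C, A

Adjusting effective dates: A relates back to the deed date Nov 6, 2023.
As an owners-association assessment lien, D is senior to every other lien.
Remaining liens by effective date: E (Jun 23, 2022), B (Nov 26, 2022), F (Apr 30, 2023), A (Nov 6, 2023), C (Apr 12, 2024).
A would otherwise be senior to C, so under the subordination agreement A and C exchange positions.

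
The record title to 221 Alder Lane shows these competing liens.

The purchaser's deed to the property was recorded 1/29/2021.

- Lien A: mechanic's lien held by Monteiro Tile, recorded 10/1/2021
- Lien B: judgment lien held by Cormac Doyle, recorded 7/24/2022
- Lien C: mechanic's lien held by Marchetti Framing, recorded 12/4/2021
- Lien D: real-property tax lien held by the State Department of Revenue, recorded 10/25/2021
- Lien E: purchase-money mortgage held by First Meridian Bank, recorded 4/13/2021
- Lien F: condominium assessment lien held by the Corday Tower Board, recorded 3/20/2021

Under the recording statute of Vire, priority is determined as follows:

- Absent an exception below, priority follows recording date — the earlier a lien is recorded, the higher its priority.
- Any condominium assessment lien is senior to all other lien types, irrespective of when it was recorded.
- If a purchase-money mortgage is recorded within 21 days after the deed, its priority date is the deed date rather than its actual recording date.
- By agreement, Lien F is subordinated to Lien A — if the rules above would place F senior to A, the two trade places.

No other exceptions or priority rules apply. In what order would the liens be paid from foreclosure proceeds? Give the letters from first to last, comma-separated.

A, E, F, D, C, B

Effective dates: E missed the 21-day window (74 days after the deed), so its recording date stands.
F, as a condominium assessment lien, has superpriority and ranks first.
The other liens, earliest effective date first: E (4/13/2021), A (10/1/2021), D (10/25/2021), C (12/4/2021), B (7/24/2022).
F would otherwise be senior to A, so under the subordination agreement F and A exchange positions.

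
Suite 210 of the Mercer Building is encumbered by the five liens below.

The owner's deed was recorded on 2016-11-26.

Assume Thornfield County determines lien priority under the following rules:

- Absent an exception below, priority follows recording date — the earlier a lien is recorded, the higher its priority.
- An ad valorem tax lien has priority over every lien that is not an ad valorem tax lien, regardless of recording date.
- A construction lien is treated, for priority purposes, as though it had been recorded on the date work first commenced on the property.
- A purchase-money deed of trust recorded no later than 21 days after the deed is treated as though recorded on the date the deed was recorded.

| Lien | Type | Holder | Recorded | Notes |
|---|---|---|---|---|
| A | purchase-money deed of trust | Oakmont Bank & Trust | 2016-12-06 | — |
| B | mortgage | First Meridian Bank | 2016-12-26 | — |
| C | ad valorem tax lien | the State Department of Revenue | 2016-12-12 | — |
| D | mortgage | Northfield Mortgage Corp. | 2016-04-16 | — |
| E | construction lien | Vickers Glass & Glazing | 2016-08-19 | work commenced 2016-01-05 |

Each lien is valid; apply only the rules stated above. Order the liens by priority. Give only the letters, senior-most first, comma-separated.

First, effective dates: A's effective date is the deed date, 2016-11-26; E relates back to 2016-01-05 (work commenced).
C is an ad valorem tax lien, so it outranks all other liens regardless of date.
Ordering the rest by effective date: E (2016-01-05), D (2016-04-16), A (2016-11-26), B (2016-12-26).

C, E, D, A, B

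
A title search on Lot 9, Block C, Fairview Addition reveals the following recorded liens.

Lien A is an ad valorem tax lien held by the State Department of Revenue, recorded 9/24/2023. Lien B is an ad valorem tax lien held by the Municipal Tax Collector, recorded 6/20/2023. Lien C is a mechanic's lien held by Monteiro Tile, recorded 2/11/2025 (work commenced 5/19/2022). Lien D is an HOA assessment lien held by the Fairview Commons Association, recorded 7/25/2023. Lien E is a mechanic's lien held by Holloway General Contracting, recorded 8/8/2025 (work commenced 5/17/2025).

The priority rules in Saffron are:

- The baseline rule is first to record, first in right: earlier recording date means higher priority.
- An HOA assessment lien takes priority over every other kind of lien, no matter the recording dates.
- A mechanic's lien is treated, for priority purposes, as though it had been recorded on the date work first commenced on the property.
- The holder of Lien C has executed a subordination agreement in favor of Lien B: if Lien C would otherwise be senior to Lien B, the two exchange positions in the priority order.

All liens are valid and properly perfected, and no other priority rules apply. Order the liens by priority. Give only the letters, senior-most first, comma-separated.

Effective dates after the stated exceptions: C is treated as recorded 5/19/2022, the work-commencement date; E relates back to 5/17/2025 (work commenced).
D, as an HOA assessment lien, has superpriority and ranks first.
Among the remaining liens, by effective date: C (5/19/2022), B (6/20/2023), A (9/24/2023), E (5/17/2025).
Because C would otherwise rank above B, the subordination swaps them.

D, B, C, A, E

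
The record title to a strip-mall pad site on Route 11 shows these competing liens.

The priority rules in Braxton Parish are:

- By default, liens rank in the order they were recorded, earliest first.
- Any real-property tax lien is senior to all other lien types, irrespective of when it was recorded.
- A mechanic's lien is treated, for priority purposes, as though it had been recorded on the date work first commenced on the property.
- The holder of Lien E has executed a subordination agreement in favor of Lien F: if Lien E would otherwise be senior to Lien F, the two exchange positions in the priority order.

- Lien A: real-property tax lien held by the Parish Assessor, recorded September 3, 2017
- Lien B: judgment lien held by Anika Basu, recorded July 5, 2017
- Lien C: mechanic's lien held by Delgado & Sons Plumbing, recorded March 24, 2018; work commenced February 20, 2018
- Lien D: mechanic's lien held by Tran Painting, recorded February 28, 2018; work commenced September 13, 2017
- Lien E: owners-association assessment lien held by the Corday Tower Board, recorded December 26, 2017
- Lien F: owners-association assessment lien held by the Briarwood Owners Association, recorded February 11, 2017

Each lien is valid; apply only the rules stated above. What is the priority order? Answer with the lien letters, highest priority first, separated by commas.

A, F, B, D, E, C

Effective dates after the stated exceptions: C's effective date is February 20, 2018, when work began; D relates back to September 13, 2017 (work commenced).
A, as a real-property tax lien, has superpriority and ranks first.
Among the remaining liens, by effective date: F (February 11, 2017), B (July 5, 2017), D (September 13, 2017), E (December 26, 2017), C (February 20, 2018).
Since E is not senior to F, the subordination leaves the order unchanged.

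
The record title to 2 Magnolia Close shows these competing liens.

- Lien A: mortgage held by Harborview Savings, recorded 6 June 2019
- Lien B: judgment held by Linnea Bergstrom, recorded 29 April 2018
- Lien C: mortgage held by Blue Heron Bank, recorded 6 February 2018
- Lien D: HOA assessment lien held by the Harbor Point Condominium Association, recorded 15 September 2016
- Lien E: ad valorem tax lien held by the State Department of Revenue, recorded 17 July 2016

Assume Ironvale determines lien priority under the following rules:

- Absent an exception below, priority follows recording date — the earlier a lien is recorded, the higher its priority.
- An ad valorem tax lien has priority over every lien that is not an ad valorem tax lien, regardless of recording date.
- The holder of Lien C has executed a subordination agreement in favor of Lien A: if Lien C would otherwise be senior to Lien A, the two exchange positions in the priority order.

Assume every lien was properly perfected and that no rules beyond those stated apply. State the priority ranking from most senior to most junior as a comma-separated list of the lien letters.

E, as an ad valorem tax lien, has superpriority and ranks first.
Remaining liens by effective date: D (15 September 2016), C (6 February 2018), B (29 April 2018), A (6 June 2019).
The subordination applies — C was senior to A — so C and A swap.

E, D, A, B, C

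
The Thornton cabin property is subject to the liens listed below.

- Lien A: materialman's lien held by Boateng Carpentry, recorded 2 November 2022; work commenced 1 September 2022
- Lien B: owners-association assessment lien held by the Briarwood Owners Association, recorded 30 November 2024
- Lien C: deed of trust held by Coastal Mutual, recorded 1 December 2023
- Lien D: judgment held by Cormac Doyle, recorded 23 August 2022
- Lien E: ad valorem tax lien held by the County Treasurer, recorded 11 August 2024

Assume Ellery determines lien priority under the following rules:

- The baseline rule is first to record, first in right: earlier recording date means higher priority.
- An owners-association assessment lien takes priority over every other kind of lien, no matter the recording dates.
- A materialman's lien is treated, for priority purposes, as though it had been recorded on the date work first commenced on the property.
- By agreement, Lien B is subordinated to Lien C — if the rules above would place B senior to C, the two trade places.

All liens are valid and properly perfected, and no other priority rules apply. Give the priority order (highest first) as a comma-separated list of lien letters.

C, D, A, B, E

Adjusting effective dates: A relates back to 1 September 2022 (work commenced).
B is an owners-association assessment lien, so it outranks all other liens regardless of date.
Remaining liens by effective date: D (23 August 2022), A (1 September 2022), C (1 December 2023), E (11 August 2024).
B is senior to C before the subordination, so the two trade places.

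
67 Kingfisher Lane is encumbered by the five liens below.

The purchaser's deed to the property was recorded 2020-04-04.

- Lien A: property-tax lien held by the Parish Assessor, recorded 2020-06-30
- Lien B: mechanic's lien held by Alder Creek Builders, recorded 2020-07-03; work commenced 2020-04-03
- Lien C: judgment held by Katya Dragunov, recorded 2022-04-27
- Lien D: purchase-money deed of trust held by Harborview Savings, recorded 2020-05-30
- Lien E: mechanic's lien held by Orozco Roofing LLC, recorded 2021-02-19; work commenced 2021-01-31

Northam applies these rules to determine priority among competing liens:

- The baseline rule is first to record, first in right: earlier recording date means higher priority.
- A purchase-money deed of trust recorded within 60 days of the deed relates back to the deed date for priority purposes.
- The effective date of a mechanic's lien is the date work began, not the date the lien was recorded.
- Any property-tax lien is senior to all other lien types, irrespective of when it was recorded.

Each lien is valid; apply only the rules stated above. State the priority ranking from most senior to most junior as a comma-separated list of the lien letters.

Adjusting effective dates: B is treated as recorded 2020-04-03, the work-commencement date; D was recorded within the 60-day window, so its effective date is the deed date 2020-04-04; E is treated as recorded 2021-01-31, the work-commencement date.
A is a property-tax lien and takes priority over every other lien.
The other liens, earliest effective date first: B (2020-04-03), D (2020-04-04), E (2021-01-31), C (2022-04-27).

A, B, D, E, C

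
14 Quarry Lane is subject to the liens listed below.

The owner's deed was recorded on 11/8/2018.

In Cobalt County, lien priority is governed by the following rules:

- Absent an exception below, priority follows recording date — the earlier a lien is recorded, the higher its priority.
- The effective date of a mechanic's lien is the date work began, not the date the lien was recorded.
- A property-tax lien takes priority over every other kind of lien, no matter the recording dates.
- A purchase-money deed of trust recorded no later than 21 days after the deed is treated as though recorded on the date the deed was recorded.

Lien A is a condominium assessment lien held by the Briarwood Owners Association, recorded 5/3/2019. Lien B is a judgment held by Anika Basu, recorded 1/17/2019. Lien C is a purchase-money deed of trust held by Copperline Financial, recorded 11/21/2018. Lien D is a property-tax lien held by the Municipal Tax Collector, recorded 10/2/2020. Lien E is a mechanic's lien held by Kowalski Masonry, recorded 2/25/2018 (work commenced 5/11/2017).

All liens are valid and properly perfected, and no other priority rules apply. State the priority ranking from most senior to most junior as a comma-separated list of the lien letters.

D, E, C, B, A

First, effective dates: C relates back to the deed date 11/8/2018; E is treated as recorded 5/11/2017, the work-commencement date.
D, as a property-tax lien, has superpriority and ranks first.
Among the remaining liens, by effective date: E (5/11/2017), C (11/8/2018), B (1/17/2019), A (5/3/2019).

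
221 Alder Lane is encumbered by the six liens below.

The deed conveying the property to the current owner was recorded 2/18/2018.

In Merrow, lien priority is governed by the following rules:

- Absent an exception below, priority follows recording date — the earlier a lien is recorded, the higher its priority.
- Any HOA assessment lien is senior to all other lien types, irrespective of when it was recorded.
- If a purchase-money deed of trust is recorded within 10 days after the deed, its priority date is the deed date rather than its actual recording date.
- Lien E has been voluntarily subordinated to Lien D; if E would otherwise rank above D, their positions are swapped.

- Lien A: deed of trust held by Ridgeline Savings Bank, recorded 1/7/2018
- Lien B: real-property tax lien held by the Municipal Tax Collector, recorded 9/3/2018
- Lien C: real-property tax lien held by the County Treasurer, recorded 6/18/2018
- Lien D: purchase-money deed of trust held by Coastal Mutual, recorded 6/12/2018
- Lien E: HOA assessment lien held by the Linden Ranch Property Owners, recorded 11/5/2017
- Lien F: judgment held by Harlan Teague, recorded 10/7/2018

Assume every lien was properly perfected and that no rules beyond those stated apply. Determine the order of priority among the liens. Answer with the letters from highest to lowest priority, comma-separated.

Adjusting effective dates: D was recorded 114 days after the deed — beyond 10 days — so no relation-back applies.
E, as an HOA assessment lien, has superpriority and ranks first.
Remaining liens by effective date: A (1/7/2018), D (6/12/2018), C (6/18/2018), B (9/3/2018), F (10/7/2018).
Because E would otherwise rank above D, the subordination swaps them.

D, A, E, C, B, F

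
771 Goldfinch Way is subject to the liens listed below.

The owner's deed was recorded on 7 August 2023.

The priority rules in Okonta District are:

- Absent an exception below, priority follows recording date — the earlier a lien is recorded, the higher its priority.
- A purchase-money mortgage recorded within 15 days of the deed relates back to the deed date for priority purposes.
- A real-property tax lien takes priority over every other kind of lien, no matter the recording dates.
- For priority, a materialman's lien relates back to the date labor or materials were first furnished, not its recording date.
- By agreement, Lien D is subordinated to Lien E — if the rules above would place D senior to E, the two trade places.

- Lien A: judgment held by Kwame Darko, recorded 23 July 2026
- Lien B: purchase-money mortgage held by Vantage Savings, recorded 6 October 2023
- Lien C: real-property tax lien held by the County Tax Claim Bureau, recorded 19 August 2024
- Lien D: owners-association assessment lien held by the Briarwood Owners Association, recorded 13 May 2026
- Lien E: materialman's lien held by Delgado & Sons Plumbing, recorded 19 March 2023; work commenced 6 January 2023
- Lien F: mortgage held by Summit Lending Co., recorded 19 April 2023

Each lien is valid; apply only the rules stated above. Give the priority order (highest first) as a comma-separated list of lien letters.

C, E, F, B, D, A

Effective dates: B missed the 15-day window (60 days after the deed), so its recording date stands; E's effective date is 6 January 2023, when work began.
C, as a real-property tax lien, has superpriority and ranks first.
The other liens, earliest effective date first: E (6 January 2023), F (19 April 2023), B (6 October 2023), D (13 May 2026), A (23 July 2026).
Since D is not senior to E, the subordination leaves the order unchanged.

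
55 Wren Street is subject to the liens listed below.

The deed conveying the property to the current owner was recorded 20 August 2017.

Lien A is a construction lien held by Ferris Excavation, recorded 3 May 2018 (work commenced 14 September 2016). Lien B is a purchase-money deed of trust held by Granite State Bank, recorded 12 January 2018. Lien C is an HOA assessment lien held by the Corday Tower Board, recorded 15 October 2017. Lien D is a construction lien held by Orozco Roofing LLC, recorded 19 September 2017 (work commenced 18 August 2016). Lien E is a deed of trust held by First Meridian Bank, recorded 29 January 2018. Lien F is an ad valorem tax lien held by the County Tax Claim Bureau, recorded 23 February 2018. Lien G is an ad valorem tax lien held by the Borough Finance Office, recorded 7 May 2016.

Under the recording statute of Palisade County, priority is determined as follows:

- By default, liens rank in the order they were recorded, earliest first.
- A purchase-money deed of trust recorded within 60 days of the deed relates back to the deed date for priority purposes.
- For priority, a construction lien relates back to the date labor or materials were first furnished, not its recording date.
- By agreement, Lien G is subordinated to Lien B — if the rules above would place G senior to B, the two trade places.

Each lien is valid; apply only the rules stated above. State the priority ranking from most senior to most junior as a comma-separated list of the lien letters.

B, D, A, C, G, E, F

Effective dates: A's effective date is 14 September 2016, when work began; B missed the 60-day window (145 days after the deed), so its recording date stands; D relates back to 18 August 2016 (work commenced).
Ordering by effective date: G (7 May 2016), D (18 August 2016), A (14 September 2016), C (15 October 2017), B (12 January 2018), E (29 January 2018), F (23 February 2018).
The subordination applies — G was senior to B — so G and B swap.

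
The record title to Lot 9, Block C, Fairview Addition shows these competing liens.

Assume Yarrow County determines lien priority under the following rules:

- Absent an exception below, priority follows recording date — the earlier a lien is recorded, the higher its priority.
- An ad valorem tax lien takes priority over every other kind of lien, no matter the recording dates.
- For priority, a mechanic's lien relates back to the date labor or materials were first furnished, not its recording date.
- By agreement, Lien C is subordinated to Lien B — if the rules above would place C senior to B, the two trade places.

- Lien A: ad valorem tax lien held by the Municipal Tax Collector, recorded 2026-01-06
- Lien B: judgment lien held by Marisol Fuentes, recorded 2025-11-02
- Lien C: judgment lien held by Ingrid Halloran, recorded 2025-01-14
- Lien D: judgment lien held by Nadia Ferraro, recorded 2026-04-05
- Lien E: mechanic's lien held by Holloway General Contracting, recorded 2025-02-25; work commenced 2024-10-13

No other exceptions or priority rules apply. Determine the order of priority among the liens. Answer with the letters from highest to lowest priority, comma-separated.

Effective dates after the stated exceptions: E's effective date is 2024-10-13, when work began.
A is an ad valorem tax lien, so it outranks all other liens regardless of date.
Remaining liens by effective date: E (2024-10-13), C (2025-01-14), B (2025-11-02), D (2026-04-05).
C would otherwise be senior to B, so under the subordination agreement C and B exchange positions.

A, E, B, C, D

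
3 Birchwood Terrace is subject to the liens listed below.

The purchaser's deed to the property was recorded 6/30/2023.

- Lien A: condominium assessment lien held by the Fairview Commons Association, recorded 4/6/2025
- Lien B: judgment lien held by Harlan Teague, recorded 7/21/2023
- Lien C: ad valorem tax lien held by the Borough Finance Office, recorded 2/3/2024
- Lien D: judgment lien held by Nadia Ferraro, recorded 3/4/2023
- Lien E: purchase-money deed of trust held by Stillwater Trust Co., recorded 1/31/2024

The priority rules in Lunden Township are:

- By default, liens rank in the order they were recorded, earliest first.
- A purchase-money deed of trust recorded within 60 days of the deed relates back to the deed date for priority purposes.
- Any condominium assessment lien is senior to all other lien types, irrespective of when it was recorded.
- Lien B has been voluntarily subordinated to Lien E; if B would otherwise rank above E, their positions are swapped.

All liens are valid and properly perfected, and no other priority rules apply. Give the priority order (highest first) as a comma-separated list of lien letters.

Effective dates: E was recorded 215 days after the deed — beyond 60 days — so no relation-back applies.
As a condominium assessment lien, A is senior to every other lien.
Among the remaining liens, by effective date: D (3/4/2023), B (7/21/2023), E (1/31/2024), C (2/3/2024).
The subordination applies — B was senior to E — so B and E swap.

A, D, E, B, C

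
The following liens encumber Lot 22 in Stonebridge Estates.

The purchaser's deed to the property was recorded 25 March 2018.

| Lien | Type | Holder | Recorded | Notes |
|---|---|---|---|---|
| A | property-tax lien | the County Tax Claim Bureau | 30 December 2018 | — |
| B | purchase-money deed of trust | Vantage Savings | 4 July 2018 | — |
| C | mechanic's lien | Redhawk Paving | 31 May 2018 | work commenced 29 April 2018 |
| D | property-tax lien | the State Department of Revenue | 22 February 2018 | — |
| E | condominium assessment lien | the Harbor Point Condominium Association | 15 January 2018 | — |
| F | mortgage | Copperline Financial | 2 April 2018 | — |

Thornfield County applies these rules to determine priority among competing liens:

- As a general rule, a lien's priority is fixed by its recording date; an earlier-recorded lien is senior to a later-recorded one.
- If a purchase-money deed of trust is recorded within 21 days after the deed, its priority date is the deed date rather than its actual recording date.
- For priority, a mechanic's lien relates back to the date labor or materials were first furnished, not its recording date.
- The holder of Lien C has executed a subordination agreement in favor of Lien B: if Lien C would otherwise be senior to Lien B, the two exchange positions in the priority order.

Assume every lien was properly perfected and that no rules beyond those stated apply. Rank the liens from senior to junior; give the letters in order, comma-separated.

Effective dates: B missed the 21-day window (101 days after the deed), so its recording date stands; C relates back to 29 April 2018 (work commenced).
Ordering by effective date: E (15 January 2018), D (22 February 2018), F (2 April 2018), C (29 April 2018), B (4 July 2018), A (30 December 2018).
C is senior to B before the subordination, so the two trade places.

E, D, F, B, C, A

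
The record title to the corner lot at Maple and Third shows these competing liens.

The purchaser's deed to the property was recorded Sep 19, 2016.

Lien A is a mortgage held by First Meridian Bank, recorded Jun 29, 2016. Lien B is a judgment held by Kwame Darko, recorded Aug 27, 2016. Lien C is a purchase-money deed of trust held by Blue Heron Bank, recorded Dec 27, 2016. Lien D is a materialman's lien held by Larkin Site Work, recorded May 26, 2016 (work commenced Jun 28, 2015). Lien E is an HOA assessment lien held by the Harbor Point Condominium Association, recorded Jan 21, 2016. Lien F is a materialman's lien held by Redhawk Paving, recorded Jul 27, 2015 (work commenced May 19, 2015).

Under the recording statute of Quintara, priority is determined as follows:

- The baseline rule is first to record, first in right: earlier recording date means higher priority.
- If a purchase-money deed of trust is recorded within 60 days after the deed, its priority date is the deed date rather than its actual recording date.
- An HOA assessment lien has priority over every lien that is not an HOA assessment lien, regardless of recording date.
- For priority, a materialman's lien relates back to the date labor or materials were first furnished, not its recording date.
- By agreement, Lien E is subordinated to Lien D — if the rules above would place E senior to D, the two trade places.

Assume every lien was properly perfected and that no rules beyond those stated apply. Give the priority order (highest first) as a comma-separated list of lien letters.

Adjusting effective dates: C was recorded 99 days after the deed — beyond 60 days — so no relation-back applies; D relates back to Jun 28, 2015 (work commenced); F relates back to May 19, 2015 (work commenced).
E is an HOA assessment lien and takes priority over every other lien.
The other liens, earliest effective date first: F (May 19, 2015), D (Jun 28, 2015), A (Jun 29, 2016), B (Aug 27, 2016), C (Dec 27, 2016).
E is senior to D before the subordination, so the two trade places.

D, F, E, A, B, C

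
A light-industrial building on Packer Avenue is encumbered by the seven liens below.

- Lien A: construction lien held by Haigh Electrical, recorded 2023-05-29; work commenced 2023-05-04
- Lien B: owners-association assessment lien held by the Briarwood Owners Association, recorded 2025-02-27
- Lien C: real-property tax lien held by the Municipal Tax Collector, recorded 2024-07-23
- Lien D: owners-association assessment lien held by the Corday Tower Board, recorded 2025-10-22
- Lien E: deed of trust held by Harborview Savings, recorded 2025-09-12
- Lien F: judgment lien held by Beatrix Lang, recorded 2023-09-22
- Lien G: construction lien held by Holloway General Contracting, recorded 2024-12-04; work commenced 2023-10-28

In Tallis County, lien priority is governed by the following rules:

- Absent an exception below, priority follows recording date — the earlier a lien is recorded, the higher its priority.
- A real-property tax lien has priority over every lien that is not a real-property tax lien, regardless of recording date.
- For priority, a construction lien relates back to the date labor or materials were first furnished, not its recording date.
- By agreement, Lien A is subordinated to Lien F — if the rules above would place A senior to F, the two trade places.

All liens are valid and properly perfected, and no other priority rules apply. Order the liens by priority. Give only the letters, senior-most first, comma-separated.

C, F, A, G, B, E, D

Effective dates after the stated exceptions: A relates back to 2023-05-04 (work commenced); G relates back to 2023-10-28 (work commenced).
C is a real-property tax lien and takes priority over every other lien.
The other liens, earliest effective date first: A (2023-05-04), F (2023-09-22), G (2023-10-28), B (2025-02-27), E (2025-09-12), D (2025-10-22).
A is senior to F before the subordination, so the two trade places.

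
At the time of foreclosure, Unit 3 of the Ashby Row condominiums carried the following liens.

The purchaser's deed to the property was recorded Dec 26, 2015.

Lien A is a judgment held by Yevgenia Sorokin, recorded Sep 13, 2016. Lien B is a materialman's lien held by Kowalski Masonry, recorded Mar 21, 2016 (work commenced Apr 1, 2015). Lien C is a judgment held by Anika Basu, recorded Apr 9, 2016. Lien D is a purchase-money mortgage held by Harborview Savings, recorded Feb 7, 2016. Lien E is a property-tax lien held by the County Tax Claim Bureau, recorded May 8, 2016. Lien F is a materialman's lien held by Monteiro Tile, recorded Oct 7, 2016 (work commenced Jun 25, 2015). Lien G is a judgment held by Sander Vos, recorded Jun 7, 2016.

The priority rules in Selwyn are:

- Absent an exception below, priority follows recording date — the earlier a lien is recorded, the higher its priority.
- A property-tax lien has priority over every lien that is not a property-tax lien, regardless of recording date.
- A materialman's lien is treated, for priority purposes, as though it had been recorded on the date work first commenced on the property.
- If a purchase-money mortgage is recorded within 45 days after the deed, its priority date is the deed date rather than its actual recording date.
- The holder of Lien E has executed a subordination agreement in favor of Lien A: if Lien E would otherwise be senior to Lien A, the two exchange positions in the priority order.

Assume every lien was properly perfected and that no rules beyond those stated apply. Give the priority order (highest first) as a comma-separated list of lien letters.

Effective dates: B's effective date is Apr 1, 2015, when work began; D's effective date is the deed date, Dec 26, 2015; F's effective date is Jun 25, 2015, when work began.
E, as a property-tax lien, has superpriority and ranks first.
Among the remaining liens, by effective date: B (Apr 1, 2015), F (Jun 25, 2015), D (Dec 26, 2015), C (Apr 9, 2016), G (Jun 7, 2016), A (Sep 13, 2016).
E would otherwise be senior to A, so under the subordination agreement E and A exchange positions.

A, B, F, D, C, G, E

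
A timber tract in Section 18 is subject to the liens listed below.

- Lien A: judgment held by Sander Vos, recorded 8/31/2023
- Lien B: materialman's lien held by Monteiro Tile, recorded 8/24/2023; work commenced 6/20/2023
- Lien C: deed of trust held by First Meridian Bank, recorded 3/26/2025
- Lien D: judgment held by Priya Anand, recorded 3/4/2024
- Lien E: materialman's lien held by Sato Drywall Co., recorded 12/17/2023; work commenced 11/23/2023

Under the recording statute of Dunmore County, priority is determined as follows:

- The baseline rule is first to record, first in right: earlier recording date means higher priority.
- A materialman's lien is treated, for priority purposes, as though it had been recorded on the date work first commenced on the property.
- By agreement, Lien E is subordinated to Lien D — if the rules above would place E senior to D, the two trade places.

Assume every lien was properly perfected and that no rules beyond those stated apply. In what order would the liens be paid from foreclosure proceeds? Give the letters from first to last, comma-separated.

B, A, D, E, C

Effective dates after the stated exceptions: B is treated as recorded 6/20/2023, the work-commencement date; E is treated as recorded 11/23/2023, the work-commencement date.
Ordering by effective date: B (6/20/2023), A (8/31/2023), E (11/23/2023), D (3/4/2024), C (3/26/2025).
E is senior to D before the subordination, so the two trade places.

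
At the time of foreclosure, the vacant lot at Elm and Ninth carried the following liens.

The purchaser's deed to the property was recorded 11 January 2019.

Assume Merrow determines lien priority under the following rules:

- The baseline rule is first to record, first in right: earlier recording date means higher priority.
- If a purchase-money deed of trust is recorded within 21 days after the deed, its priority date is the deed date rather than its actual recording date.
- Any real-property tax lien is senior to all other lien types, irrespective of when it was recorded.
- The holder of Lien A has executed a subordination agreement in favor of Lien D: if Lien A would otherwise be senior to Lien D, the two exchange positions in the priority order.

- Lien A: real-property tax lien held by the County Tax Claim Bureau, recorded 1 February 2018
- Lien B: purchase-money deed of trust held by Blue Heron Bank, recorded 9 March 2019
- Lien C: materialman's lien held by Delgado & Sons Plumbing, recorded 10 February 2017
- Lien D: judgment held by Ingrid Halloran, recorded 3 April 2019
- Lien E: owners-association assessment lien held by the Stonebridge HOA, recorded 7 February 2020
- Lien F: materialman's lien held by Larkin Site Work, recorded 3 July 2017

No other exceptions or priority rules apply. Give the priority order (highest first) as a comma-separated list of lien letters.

D, C, F, B, A, E

Effective dates: B missed the 21-day window (57 days after the deed), so its recording date stands.
A is a real-property tax lien and takes priority over every other lien.
Ordering the rest by effective date: C (10 February 2017), F (3 July 2017), B (9 March 2019), D (3 April 2019), E (7 February 2020).
A is senior to D before the subordination, so the two trade places.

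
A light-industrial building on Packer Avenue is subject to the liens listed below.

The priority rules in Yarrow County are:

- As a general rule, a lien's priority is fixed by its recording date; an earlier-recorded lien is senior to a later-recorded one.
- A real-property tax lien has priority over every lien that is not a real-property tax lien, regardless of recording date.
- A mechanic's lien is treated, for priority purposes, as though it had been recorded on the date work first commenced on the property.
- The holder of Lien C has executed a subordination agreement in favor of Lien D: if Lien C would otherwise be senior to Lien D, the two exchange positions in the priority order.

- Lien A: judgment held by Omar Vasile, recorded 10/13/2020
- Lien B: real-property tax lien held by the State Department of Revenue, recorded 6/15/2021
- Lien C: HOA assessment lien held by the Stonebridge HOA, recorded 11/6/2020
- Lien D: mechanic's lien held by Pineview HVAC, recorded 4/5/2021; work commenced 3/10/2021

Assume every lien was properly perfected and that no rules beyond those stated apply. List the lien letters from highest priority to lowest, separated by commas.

B, A, D, C

Effective dates after the stated exceptions: D is treated as recorded 3/10/2021, the work-commencement date.
B, as a real-property tax lien, has superpriority and ranks first.
The other liens, earliest effective date first: A (10/13/2020), C (11/6/2020), D (3/10/2021).
The subordination applies — C was senior to D — so C and D swap.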